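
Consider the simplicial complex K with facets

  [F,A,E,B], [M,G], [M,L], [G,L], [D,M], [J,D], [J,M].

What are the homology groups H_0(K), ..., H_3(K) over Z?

Take the total order A < B < D < E < F < G < J < L < M on the vertex set. Then K (dimension 3) consists of the simplices:

  0-simplices (9): A, B, D, E, F, G, J, L, M
  1-simplices (12): AB, AE, AF, BE, BF, DJ, DM, EF, GL, GM, JM, LM
  2-simplices (4): ABE, ABF, AEF, BEF
  3-simplices (1): ABEF

giving chain groups C_0 ≅ Z^9, C_1 ≅ Z^12, C_2 ≅ Z^4, C_3 ≅ Z^1.

The boundary map ∂_1: C_1 → C_0 is given by ∂[p,q] = [q] − [p].
The resulting 9×12 matrix has rank 7, and its Smith normal form has invariant factors (1,1,1,1,1,1,1).

Boundary ∂_2: C_2 → C_1 acts by ∂[p,q,r] = [q,r] − [p,r] + [p,q]. For instance
  ∂AEF = EF − AF + AE,
  ∂ABF = BF − AF + AB.
The resulting 12×4 matrix has rank 3, and its Smith normal form has invariant factors (1,1,1).

The boundary map ∂_3: C_3 → C_2 sends each 3-simplex σ to the alternating sum Σ_i (−1)^i (σ with its i-th vertex removed). For instance
  ∂ABEF = BEF − AEF + ABF − ABE.
This gives a 4×1 integer matrix of rank 1; reducing to Smith normal form yields diagonal entries (1).

Now H_k = ker ∂_k / im ∂_{k+1}, so:

  H_0: rank C_0 − rank ∂_1 = 9 − 7 = 2, and the invariant factors of ∂_1 are all 1, so H_0 = Z^2.
  H_1: rank ker ∂_1 − rank ∂_2 = (12 − 7) − 3 = 2, and the invariant factors of ∂_2 are all 1, so H_1 = Z^2.
  H_2: rank ker ∂_2 − rank ∂_3 = (4 − 3) − 1 = 0, and the invariant factors of ∂_3 are all 1, so H_2 = 0.
  H_3: rank ker ∂_3 − rank ∂_4 = (1 − 1) − 0 = 0, and there is no ∂_4, so H_3 = 0.

(K is a triangulation of the disjoint union of a wedge of 2 circles and the 3-simplex.)

H_0 = Z^2,  H_1 = Z^2,  H_2 = 0,  H_3 = 0.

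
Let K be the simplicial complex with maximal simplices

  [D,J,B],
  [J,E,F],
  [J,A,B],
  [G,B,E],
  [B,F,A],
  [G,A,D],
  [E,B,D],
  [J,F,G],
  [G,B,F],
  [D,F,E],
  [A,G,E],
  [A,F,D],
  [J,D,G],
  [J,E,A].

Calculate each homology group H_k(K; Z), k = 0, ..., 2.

H_0 ≅ Z,  H_1 ≅ Z^2,  H_2 ≅ Z.

We work with the vertex ordering A < B < D < E < F < G < J. The simplices of K, each written with vertices in increasing order, are:

  0-simplices (7): A, B, D, E, F, G, J
  1-simplices (21): AB, AD, AE, AF, AG, AJ, BD, BE, BF, BG, BJ, DE, DF, DG, DJ, EF, EG, EJ, FG, FJ, GJ
  2-simplices (14): ABF, ABJ, ADF, ADG, AEG, AEJ, BDE, BDJ, BEG, BFG, DEF, DGJ, EFJ, FGJ

Hence C_0 ≅ Z^7, C_1 ≅ Z^21, C_2 ≅ Z^14.

The boundary map ∂_1: C_1 → C_0 maps an edge to its endpoints' difference, ∂[p,q] = q − p.
The 7×21 boundary matrix has rank 6 and Smith normal form diag(1,1,1,1,1,1).

Boundary ∂_2: C_2 → C_1 sends each 2-simplex [p,q,r] to [q,r] − [p,r] + [p,q]. For instance
  ∂BFG = FG − BG + BF,
  ∂BEG = EG − BG + BE.
The resulting 21×14 matrix has rank 13, and its Smith normal form has invariant factors (1,1,1,1,1,1,1,1,1,1,1,1,1).

Now H_k = ker ∂_k / im ∂_{k+1}, so:

  H_0: rank C_0 − rank ∂_1 = 7 − 6 = 1, and the invariant factors of ∂_1 are all 1, so H_0 = Z.
  H_1: rank ker ∂_1 − rank ∂_2 = (21 − 6) − 13 = 2, and the invariant factors of ∂_2 are all 1, so H_1 = Z^2.
  H_2: rank ker ∂_2 − rank ∂_3 = (14 − 13) − 0 = 1, and there is no ∂_3, so H_2 = Z.

As a check, the Euler characteristic is 7 − 21 + 14 = 0, which agrees with 1 − 2 + 1 = 0.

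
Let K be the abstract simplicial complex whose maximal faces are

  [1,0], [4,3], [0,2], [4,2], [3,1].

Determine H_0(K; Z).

H_0 ≅ Z.

Order the vertices as 0 < 1 < 2 < 3 < 4. Listing each simplex with vertices in this order, K has dimension 1 with simplices:

  0-simplices (5): [0], [1], [2], [3], [4]
  1-simplices (5): [0,1], [0,2], [1,3], [2,4], [3,4]

Hence C_0 ≅ Z^5, C_1 ≅ Z^5.

The boundary map ∂_1: C_1 → C_0 is given by ∂[p,q] = [q] − [p]. For instance
  ∂[0,2] = [2] − [0].
This gives a 5×5 integer matrix of rank 4; reducing to Smith normal form yields diagonal entries (1,1,1,1).

From H_k ≅ ker(∂_k) / im(∂_{k+1}) we obtain:

  H_0: rank C_0 − rank ∂_1 = 5 − 4 = 1, and the invariant factors of ∂_1 are all 1, so H_0 ≅ Z.

(K is a triangulation of the circle S^1.)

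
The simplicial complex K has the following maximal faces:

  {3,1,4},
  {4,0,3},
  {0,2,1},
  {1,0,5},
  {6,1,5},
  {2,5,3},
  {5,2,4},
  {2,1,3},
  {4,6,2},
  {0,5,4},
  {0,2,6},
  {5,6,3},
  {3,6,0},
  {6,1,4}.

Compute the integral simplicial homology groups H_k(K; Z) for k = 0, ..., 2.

Take the total order 0 < 1 < 2 < 3 < 4 < 5 < 6 on the vertex set. Then K (dimension 2) consists of the simplices:

  0-simplices (7): [0], [1], [2], [3], [4], [5], [6]
  1-simplices (21): [0,1], [0,2], [0,3], [0,4], [0,5], [0,6], [1,2], [1,3], [1,4], [1,5], [1,6], [2,3], [2,4], [2,5], [2,6], [3,4], [3,5], [3,6], [4,5], [4,6], [5,6]
  2-simplices (14): [0,1,2], [0,1,5], [0,2,6], [0,3,4], [0,3,6], [0,4,5], [1,2,3], [1,3,4], [1,4,6], [1,5,6], [2,3,5], [2,4,5], [2,4,6], [3,5,6]

Hence C_0 ≅ Z^7, C_1 ≅ Z^21, C_2 ≅ Z^14.

The boundary map ∂_1: C_1 → C_0 is given by ∂[p,q] = [q] − [p]. For instance
  ∂[0,6] = [6] − [0].
The 7×21 boundary matrix has rank 6 and Smith normal form diag(1,1,1,1,1,1).

The boundary map ∂_2: C_2 → C_1 acts by ∂[p,q,r] = [q,r] − [p,r] + [p,q]. For instance
  ∂[0,2,6] = [2,6] − [0,6] + [0,2],
  ∂[0,3,6] = [3,6] − [0,6] + [0,3].
The 21×14 boundary matrix has rank 13 and Smith normal form diag(1,1,1,1,1,1,1,1,1,1,1,1,1).

Reading off H_k = ker ∂_k / im ∂_{k+1}:

  H_0: rank C_0 − rank ∂_1 = 7 − 6 = 1, and the invariant factors of ∂_1 are all 1, so H_0 ≅ Z.
  H_1: rank ker ∂_1 − rank ∂_2 = (21 − 6) − 13 = 2, and the invariant factors of ∂_2 are all 1, so H_1 ≅ Z^2.
  H_2: rank ker ∂_2 − rank ∂_3 = (14 − 13) − 0 = 1, and there is no ∂_3, so H_2 ≅ Z.

As a check, the Euler characteristic is 7 − 21 + 14 = 0, which agrees with 1 − 2 + 1 = 0.

H_0 = Z,  H_1 = Z^2,  H_2 = Z.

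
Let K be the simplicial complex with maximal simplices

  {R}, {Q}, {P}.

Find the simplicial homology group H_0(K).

H_0 = Z^3.

Fix the vertex order P < Q < R and write every simplex with vertices in increasing order. Then dim K = 0 and the simplices of K are:

  0-simplices (3): P, Q, R

giving chain groups C_0 ≅ Z^3.

Now H_k = ker ∂_k / im ∂_{k+1}, so:

  H_0: rank C_0 − rank ∂_1 = 3 − 0 = 3, and there is no ∂_1, so H_0 = Z^3.

(K is a triangulation of a set of 3 points.)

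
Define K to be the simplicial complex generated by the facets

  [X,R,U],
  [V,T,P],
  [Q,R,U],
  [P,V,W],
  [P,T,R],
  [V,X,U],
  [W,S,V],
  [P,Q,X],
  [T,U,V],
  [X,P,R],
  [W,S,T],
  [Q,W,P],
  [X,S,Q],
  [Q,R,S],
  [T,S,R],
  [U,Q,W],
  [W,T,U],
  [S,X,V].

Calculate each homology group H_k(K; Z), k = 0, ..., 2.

H_0 = Z,  H_1 = Z × Z/2,  H_2 = 0.

We work with the vertex ordering P < Q < R < S < T < U < V < W < X. The simplices of K, each written with vertices in increasing order, are:

  0-simplices (9): P, Q, R, S, T, U, V, W, X
  1-simplices (27): PQ, PR, PT, PV, PW, PX, QR, QS, QU, QW, QX, RS, RT, RU, RX, ST, SV, SW, SX, TU, TV, TW, UV, UW, UX, VW, VX
  2-simplices (18): PQW, PQX, PRT, PRX, PTV, PVW, QRS, QRU, QSX, QUW, RST, RUX, STW, SVW, SVX, TUV, TUW, UVX

giving chain groups C_0 ≅ Z^9, C_1 ≅ Z^27, C_2 ≅ Z^18.

∂_1: C_1 → C_0 sends each edge [p,q] (with p < q) to q − p.
The resulting 9×27 matrix has rank 8, and its Smith normal form has invariant factors (1,1,1,1,1,1,1,1).

∂_2: C_2 → C_1 sends each 2-simplex [p,q,r] to [q,r] − [p,r] + [p,q]. For instance
  ∂QSX = SX − QX + QS,
  ∂QRU = RU − QU + QR.
The resulting 27×18 matrix has rank 18, and its Smith normal form has invariant factors (1,1,1,1,1,1,1,1,1,1,1,1,1,1,1,1,1,2).

Reading off H_k = ker ∂_k / im ∂_{k+1}:

  H_0: rank C_0 − rank ∂_1 = 9 − 8 = 1, and the invariant factors of ∂_1 are all 1, so H_0 = Z.
  H_1: rank ker ∂_1 − rank ∂_2 = (27 − 8) − 18 = 1, and ∂_2 has invariant factor 2 > 1, so H_1 = Z × Z/2.
  H_2: rank ker ∂_2 − rank ∂_3 = (18 − 18) − 0 = 0, and there is no ∂_3, so H_2 = 0.

As a check, the Euler characteristic is 9 − 27 + 18 = 0, which agrees with 1 − 1 + 0 = 0.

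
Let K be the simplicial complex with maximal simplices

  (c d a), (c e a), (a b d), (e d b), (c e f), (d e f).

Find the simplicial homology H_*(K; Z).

Fix the vertex order a < b < c < d < e < f and write every simplex with vertices in increasing order. Then dim K = 2 and the simplices of K are:

  0-simplices (6): a, b, c, d, e, f
  1-simplices (12): ab, ac, ad, ae, bd, be, cd, ce, cf, de, df, ef
  2-simplices (6): abd, acd, ace, bde, cef, def

Hence C_0 ≅ Z^6, C_1 ≅ Z^12, C_2 ≅ Z^6.

The boundary map ∂_1: C_1 → C_0 is given by ∂[p,q] = [q] − [p]. For instance
  ∂bd = d − b.
As a 6×12 matrix over Z this has rank 5, with invariant factors (1,1,1,1,1).

∂_2: C_2 → C_1 maps a triangle to the signed sum of its edges. For instance
  ∂cef = ef − cf + ce,
  ∂def = ef − df + de.
This gives a 12×6 integer matrix of rank 6; reducing to Smith normal form yields diagonal entries (1,1,1,1,1,1).

Now H_k = ker ∂_k / im ∂_{k+1}, so:

  H_0: rank C_0 − rank ∂_1 = 6 − 5 = 1, and the invariant factors of ∂_1 are all 1, so H_0 ≅ Z.
  H_1: rank ker ∂_1 − rank ∂_2 = (12 − 5) − 6 = 1, and the invariant factors of ∂_2 are all 1, so H_1 ≅ Z.
  H_2: rank ker ∂_2 − rank ∂_3 = (6 − 6) − 0 = 0, and there is no ∂_3, so H_2 ≅ 0.

As a check, the Euler characteristic is 6 − 12 + 6 = 0, which agrees with 1 − 1 + 0 = 0.

H_0 = Z,  H_1 = Z,  H_2 = 0.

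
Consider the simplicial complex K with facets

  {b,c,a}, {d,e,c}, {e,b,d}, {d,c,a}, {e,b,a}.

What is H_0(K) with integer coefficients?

K has 5 vertices, 10 edges, 5 triangles.
rank ∂_0 = 0, rank ∂_1 = 4 ⇒ b_0 = 5 − 0 − 4 = 1; all invariant factors of ∂_1 are 1 so no torsion. So H_0 = Z.

H_0 ≅ Z.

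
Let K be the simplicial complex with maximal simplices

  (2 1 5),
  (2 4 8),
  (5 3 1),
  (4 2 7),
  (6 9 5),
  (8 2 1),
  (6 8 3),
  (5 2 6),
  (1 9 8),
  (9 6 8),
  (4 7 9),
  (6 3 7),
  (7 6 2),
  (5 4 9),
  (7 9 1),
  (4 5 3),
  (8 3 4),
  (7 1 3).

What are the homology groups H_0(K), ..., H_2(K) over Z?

K has 9 vertices, 27 edges, 18 triangles.
rank ∂_0 = 0, rank ∂_1 = 8 ⇒ b_0 = 9 − 0 − 8 = 1; all invariant factors of ∂_1 are 1 so no torsion. So H_0 = Z.
rank ∂_1 = 8, rank ∂_2 = 17 ⇒ b_1 = 27 − 8 − 17 = 2; all invariant factors of ∂_2 are 1 so no torsion. So H_1 = Z^2.
rank ∂_2 = 17, rank ∂_3 = 0 ⇒ b_2 = 18 − 17 − 0 = 1. So H_2 = Z.

H_0 ≅ Z,  H_1 ≅ Z^2,  H_2 ≅ Z.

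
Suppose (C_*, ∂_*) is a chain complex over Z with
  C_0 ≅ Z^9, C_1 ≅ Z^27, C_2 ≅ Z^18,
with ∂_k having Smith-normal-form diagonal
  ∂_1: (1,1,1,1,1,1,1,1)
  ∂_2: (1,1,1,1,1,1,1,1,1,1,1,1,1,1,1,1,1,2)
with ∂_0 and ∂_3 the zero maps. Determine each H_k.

H_0: b_0 = 9 − 0 − 8 = 1; torsion from ∂_1 factors > 1: none. So H_0 = Z.
H_1: b_1 = 27 − 8 − 18 = 1; torsion from ∂_2 factors > 1: [2]. So H_1 = Z × Z/2.
H_2: b_2 = 18 − 18 − 0 = 0; torsion from ∂_3 factors > 1: none. So H_2 = 0.

H_0 = Z,  H_1 = Z × Z/2,  H_2 = 0.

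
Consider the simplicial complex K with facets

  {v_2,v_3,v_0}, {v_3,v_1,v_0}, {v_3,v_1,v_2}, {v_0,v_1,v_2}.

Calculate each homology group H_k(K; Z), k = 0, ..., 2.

H_0 ≅ Z,  H_1 = 0,  H_2 ≅ Z.

Take the total order v_0 < v_1 < v_2 < v_3 on the vertex set. Then K (dimension 2) consists of the simplices:

  0-simplices (4): [v_0], [v_1], [v_2], [v_3]
  1-simplices (6): [v_0,v_1], [v_0,v_2], [v_0,v_3], [v_1,v_2], [v_1,v_3], [v_2,v_3]
  2-simplices (4): [v_0,v_1,v_2], [v_0,v_1,v_3], [v_0,v_2,v_3], [v_1,v_2,v_3]

giving chain groups C_0 ≅ Z^4, C_1 ≅ Z^6, C_2 ≅ Z^4.

Boundary ∂_1: C_1 → C_0 sends each edge [p,q] (with p < q) to q − p. For instance
  ∂[v_2,v_3] = [v_3] − [v_2].
The 4×6 boundary matrix has rank 3 and Smith normal form diag(1,1,1).

∂_2: C_2 → C_1 acts by ∂[p,q,r] = [q,r] − [p,r] + [p,q]. For instance
  ∂[v_0,v_2,v_3] = [v_2,v_3] − [v_0,v_3] + [v_0,v_2],
  ∂[v_0,v_1,v_2] = [v_1,v_2] − [v_0,v_2] + [v_0,v_1].
The 6×4 boundary matrix has rank 3 and Smith normal form diag(1,1,1).

Reading off H_k = ker ∂_k / im ∂_{k+1}:

  H_0: rank C_0 − rank ∂_1 = 4 − 3 = 1, and the invariant factors of ∂_1 are all 1, so H_0 = Z.
  H_1: rank ker ∂_1 − rank ∂_2 = (6 − 3) − 3 = 0, and the invariant factors of ∂_2 are all 1, so H_1 = 0.
  H_2: rank ker ∂_2 − rank ∂_3 = (4 − 3) − 0 = 1, and there is no ∂_3, so H_2 = Z.

As a check, the Euler characteristic is 4 − 6 + 4 = 2, which agrees with 1 − 0 + 1 = 2.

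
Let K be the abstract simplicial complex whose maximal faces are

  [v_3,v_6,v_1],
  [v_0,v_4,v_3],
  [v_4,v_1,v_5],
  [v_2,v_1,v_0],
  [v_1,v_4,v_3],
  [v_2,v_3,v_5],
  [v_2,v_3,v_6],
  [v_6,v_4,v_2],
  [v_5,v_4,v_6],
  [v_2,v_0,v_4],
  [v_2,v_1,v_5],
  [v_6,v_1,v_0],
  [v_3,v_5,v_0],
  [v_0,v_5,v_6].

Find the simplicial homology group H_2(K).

H_2 = Z.

Order the vertices as v_0 < v_1 < v_2 < v_3 < v_4 < v_5 < v_6. Listing each simplex with vertices in this order, K has dimension 2 with simplices:

  0-simplices (7): [v_0], [v_1], [v_2], [v_3], [v_4], [v_5], [v_6]
  1-simplices (21): (21 of them)
  2-simplices (14): (14 of them)

so the chain groups are C_0 ≅ Z^7, C_1 ≅ Z^21, C_2 ≅ Z^14.

Boundary ∂_1: C_1 → C_0 is given by ∂[p,q] = [q] − [p]. For instance
  ∂[v_3,v_4] = [v_4] − [v_3].
This gives a 7×21 integer matrix of rank 6; reducing to Smith normal form yields diagonal entries (1,1,1,1,1,1).

The boundary map ∂_2: C_2 → C_1 sends each 2-simplex [p,q,r] to [q,r] − [p,r] + [p,q]. For instance
  ∂[v_4,v_5,v_6] = [v_5,v_6] − [v_4,v_6] + [v_4,v_5],
  ∂[v_1,v_2,v_5] = [v_2,v_5] − [v_1,v_5] + [v_1,v_2].
As a 21×14 matrix over Z this has rank 13, with invariant factors (1,1,1,1,1,1,1,1,1,1,1,1,1).

Computing H_k = (kernel of ∂_k) / (image of ∂_{k+1}):

  H_2: rank ker ∂_2 − rank ∂_3 = (14 − 13) − 0 = 1, and there is no ∂_3, so H_2 ≅ Z.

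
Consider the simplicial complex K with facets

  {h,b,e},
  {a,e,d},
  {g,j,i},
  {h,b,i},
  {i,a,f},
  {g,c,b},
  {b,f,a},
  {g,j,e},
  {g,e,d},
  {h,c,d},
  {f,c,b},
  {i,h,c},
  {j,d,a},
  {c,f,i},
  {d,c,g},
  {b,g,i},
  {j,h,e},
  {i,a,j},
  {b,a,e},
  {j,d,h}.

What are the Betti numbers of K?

We work with the vertex ordering a < b < c < d < e < f < g < h < i < j. The simplices of K, each written with vertices in increasing order, are:

  0-simplices (10): a, b, c, d, e, f, g, h, i, j
  1-simplices (30): ab, ad, ae, af, ai, aj, bc, be, bf, bg, bh, bi, cd, cf, cg, ch, ci, de, dg, dh, dj, eg, eh, ej, fi, gi, gj, hi, hj, ij
  2-simplices (20): abe, abf, ade, adj, afi, aij, bcf, bcg, beh, bgi, bhi, cdg, cdh, cfi, chi, deg, dhj, egj, ehj, gij

so the chain groups are C_0 ≅ Z^10, C_1 ≅ Z^30, C_2 ≅ Z^20.

∂_1: C_1 → C_0 maps an edge to its endpoints' difference, ∂[p,q] = q − p. For instance
  ∂bc = c − b.
This gives a 10×30 integer matrix of rank 9; reducing to Smith normal form yields diagonal entries (1,1,1,1,1,1,1,1,1).

∂_2: C_2 → C_1 sends each 2-simplex [p,q,r] to [q,r] − [p,r] + [p,q]. For instance
  ∂bhi = hi − bi + bh,
  ∂bgi = gi − bi + bg.
This gives a 30×20 integer matrix of rank 20; reducing to Smith normal form yields diagonal entries (1,1,1,1,1,1,1,1,1,1,1,1,1,1,1,1,1,1,1,2).

From H_k ≅ ker(∂_k) / im(∂_{k+1}) we obtain:

  H_0: rank C_0 − rank ∂_1 = 10 − 9 = 1, and the invariant factors of ∂_1 are all 1, so H_0 = Z.
  H_1: rank ker ∂_1 − rank ∂_2 = (30 − 9) − 20 = 1, and ∂_2 has invariant factor 2 > 1, so H_1 = Z ⊕ Z_2.
  H_2: rank ker ∂_2 − rank ∂_3 = (20 − 20) − 0 = 0, and there is no ∂_3, so H_2 = 0.

Hence the Betti numbers are b_0 = 1, b_1 = 1, b_2 = 0.

b_0 = 1, b_1 = 1, b_2 = 0.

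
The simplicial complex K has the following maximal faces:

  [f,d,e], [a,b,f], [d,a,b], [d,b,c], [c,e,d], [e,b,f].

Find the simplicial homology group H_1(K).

H_1 ≅ Z.

Order the vertices as a < b < c < d < e < f. Listing each simplex with vertices in this order, K has dimension 2 with simplices:

  0-simplices (6): a, b, c, d, e, f
  1-simplices (12): ab, ad, af, bc, bd, be, bf, cd, ce, de, df, ef
  2-simplices (6): abd, abf, bcd, bef, cde, def

giving chain groups C_0 ≅ Z^6, C_1 ≅ Z^12, C_2 ≅ Z^6.

The boundary map ∂_1: C_1 → C_0 sends each edge [p,q] (with p < q) to q − p.
As a 6×12 matrix over Z this has rank 5, with invariant factors (1,1,1,1,1).

Boundary ∂_2: C_2 → C_1 maps a triangle to the signed sum of its edges. For instance
  ∂abd = bd − ad + ab,
  ∂bef = ef − bf + be.
As a 12×6 matrix over Z this has rank 6, with invariant factors (1,1,1,1,1,1).

Computing H_k = (kernel of ∂_k) / (image of ∂_{k+1}):

  H_1: rank ker ∂_1 − rank ∂_2 = (12 − 5) − 6 = 1, and the invariant factors of ∂_2 are all 1, so H_1 = Z.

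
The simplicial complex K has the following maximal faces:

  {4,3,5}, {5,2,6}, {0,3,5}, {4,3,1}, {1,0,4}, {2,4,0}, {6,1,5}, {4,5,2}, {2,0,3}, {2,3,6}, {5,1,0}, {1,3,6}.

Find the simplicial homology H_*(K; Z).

Take the total order 0 < 1 < 2 < 3 < 4 < 5 < 6 on the vertex set. Then K (dimension 2) consists of the simplices:

  0-simplices (7): [0], [1], [2], [3], [4], [5], [6]
  1-simplices (18): [0,1], [0,2], [0,3], [0,4], [0,5], [1,3], [1,4], [1,5], [1,6], [2,3], [2,4], [2,5], [2,6], [3,4], [3,5], [3,6], [4,5], [5,6]
  2-simplices (12): [0,1,4], [0,1,5], [0,2,3], [0,2,4], [0,3,5], [1,3,4], [1,3,6], [1,5,6], [2,3,6], [2,4,5], [2,5,6], [3,4,5]

so the chain groups are C_0 ≅ Z^7, C_1 ≅ Z^18, C_2 ≅ Z^12.

Boundary ∂_1: C_1 → C_0 maps an edge to its endpoints' difference, ∂[p,q] = q − p.
The resulting 7×18 matrix has rank 6, and its Smith normal form has invariant factors (1,1,1,1,1,1).

The boundary map ∂_2: C_2 → C_1 acts by ∂[p,q,r] = [q,r] − [p,r] + [p,q]. For instance
  ∂[2,3,6] = [3,6] − [2,6] + [2,3],
  ∂[2,5,6] = [5,6] − [2,6] + [2,5].
This gives a 18×12 integer matrix of rank 12; reducing to Smith normal form yields diagonal entries (1,1,1,1,1,1,1,1,1,1,1,2).

Reading off H_k = ker ∂_k / im ∂_{k+1}:

  H_0: rank C_0 − rank ∂_1 = 7 − 6 = 1, and the invariant factors of ∂_1 are all 1, so H_0 = Z.
  H_1: rank ker ∂_1 − rank ∂_2 = (18 − 6) − 12 = 0, and ∂_2 has invariant factor 2 > 1, so H_1 = Z/2.
  H_2: rank ker ∂_2 − rank ∂_3 = (12 − 12) − 0 = 0, and there is no ∂_3, so H_2 = 0.

As a check, the Euler characteristic is 7 − 18 + 12 = 1, which agrees with 1 − 0 + 0 = 1.
(K is a triangulation of the real projective plane RP^2.)

H_0 ≅ Z,  H_1 ≅ Z/2,  H_2 = 0.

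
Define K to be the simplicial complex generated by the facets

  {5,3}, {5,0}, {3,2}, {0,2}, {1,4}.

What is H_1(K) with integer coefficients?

H_1 = Z.

We work with the vertex ordering 0 < 1 < 2 < 3 < 4 < 5. The simplices of K, each written with vertices in increasing order, are:

  0-simplices (6): [0], [1], [2], [3], [4], [5]
  1-simplices (5): [0,2], [0,5], [1,4], [2,3], [3,5]

giving chain groups C_0 ≅ Z^6, C_1 ≅ Z^5.

Boundary ∂_1: C_1 → C_0 is given by ∂[p,q] = [q] − [p].
The resulting 6×5 matrix has rank 4, and its Smith normal form has invariant factors (1,1,1,1).

Computing H_k = (kernel of ∂_k) / (image of ∂_{k+1}):

  H_1: rank ker ∂_1 − rank ∂_2 = (5 − 4) − 0 = 1, and there is no ∂_2, so H_1 = Z.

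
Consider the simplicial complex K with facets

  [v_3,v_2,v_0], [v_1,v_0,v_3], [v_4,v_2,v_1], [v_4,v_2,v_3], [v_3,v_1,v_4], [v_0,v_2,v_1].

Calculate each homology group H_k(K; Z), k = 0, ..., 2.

H_0 ≅ Z,  H_1 = 0,  H_2 ≅ Z.

We work with the vertex ordering v_0 < v_1 < v_2 < v_3 < v_4. The simplices of K, each written with vertices in increasing order, are:

  0-simplices (5): [v_0], [v_1], [v_2], [v_3], [v_4]
  1-simplices (9): [v_0,v_1], [v_0,v_2], [v_0,v_3], [v_1,v_2], [v_1,v_3], [v_1,v_4], [v_2,v_3], [v_2,v_4], [v_3,v_4]
  2-simplices (6): [v_0,v_1,v_2], [v_0,v_1,v_3], [v_0,v_2,v_3], [v_1,v_2,v_4], [v_1,v_3,v_4], [v_2,v_3,v_4]

giving chain groups C_0 ≅ Z^5, C_1 ≅ Z^9, C_2 ≅ Z^6.

The boundary map ∂_1: C_1 → C_0 sends each edge [p,q] (with p < q) to q − p. For instance
  ∂[v_1,v_4] = [v_4] − [v_1].
The resulting 5×9 matrix has rank 4, and its Smith normal form has invariant factors (1,1,1,1).

∂_2: C_2 → C_1 sends each 2-simplex [p,q,r] to [q,r] − [p,r] + [p,q]. For instance
  ∂[v_2,v_3,v_4] = [v_3,v_4] − [v_2,v_4] + [v_2,v_3],
  ∂[v_0,v_1,v_2] = [v_1,v_2] − [v_0,v_2] + [v_0,v_1].
The resulting 9×6 matrix has rank 5, and its Smith normal form has invariant factors (1,1,1,1,1).

Computing H_k = (kernel of ∂_k) / (image of ∂_{k+1}):

  H_0: rank C_0 − rank ∂_1 = 5 − 4 = 1, and the invariant factors of ∂_1 are all 1, so H_0 = Z.
  H_1: rank ker ∂_1 − rank ∂_2 = (9 − 4) − 5 = 0, and the invariant factors of ∂_2 are all 1, so H_1 = 0.
  H_2: rank ker ∂_2 − rank ∂_3 = (6 − 5) − 0 = 1, and there is no ∂_3, so H_2 = Z.

(K is a triangulation of the 2-sphere S^2.)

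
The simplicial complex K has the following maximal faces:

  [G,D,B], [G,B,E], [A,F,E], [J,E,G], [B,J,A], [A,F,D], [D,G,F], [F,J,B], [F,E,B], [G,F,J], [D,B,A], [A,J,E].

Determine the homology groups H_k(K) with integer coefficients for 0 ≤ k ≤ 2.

K has 7 vertices, 18 edges, 12 triangles.
rank ∂_0 = 0, rank ∂_1 = 6 ⇒ b_0 = 7 − 0 − 6 = 1; all invariant factors of ∂_1 are 1 so no torsion. So H_0 ≅ Z.
rank ∂_1 = 6, rank ∂_2 = 12 ⇒ b_1 = 18 − 6 − 12 = 0; ∂_2 has invariant factor(s) [2] giving torsion. So H_1 ≅ Z/2.
rank ∂_2 = 12, rank ∂_3 = 0 ⇒ b_2 = 12 − 12 − 0 = 0. So H_2 ≅ 0.

H_0 ≅ Z,  H_1 ≅ Z/2,  H_2 = 0.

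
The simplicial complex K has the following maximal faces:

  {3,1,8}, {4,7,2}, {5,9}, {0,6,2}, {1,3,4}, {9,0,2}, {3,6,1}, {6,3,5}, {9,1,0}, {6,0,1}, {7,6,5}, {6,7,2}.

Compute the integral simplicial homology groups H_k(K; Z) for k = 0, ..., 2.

H_0 = Z,  H_1 = Z^2,  H_2 = 0.

Take the total order 0 < 1 < 2 < 3 < 4 < 5 < 6 < 7 < 8 < 9 on the vertex set. Then K (dimension 2) consists of the simplices:

  0-simplices (10): [0], [1], [2], [3], [4], [5], [6], [7], [8], [9]
  1-simplices (22): [0,1], [0,2], [0,6], [0,9], [1,3], [1,4], [1,6], [1,8], [1,9], [2,4], [2,6], [2,7], [2,9], [3,4], [3,5], [3,6], [3,8], [4,7], [5,6], [5,7], [5,9], [6,7]
  2-simplices (11): [0,1,6], [0,1,9], [0,2,6], [0,2,9], [1,3,4], [1,3,6], [1,3,8], [2,4,7], [2,6,7], [3,5,6], [5,6,7]

giving chain groups C_0 ≅ Z^10, C_1 ≅ Z^22, C_2 ≅ Z^11.

The boundary map ∂_1: C_1 → C_0 sends each edge [p,q] (with p < q) to q − p. For instance
  ∂[1,4] = [4] − [1].
The 10×22 boundary matrix has rank 9 and Smith normal form diag(1,1,1,1,1,1,1,1,1).

The boundary map ∂_2: C_2 → C_1 acts by ∂[p,q,r] = [q,r] − [p,r] + [p,q]. For instance
  ∂[2,6,7] = [6,7] − [2,7] + [2,6],
  ∂[0,2,9] = [2,9] − [0,9] + [0,2].
The 22×11 boundary matrix has rank 11 and Smith normal form diag(1,1,1,1,1,1,1,1,1,1,1).

Computing H_k = (kernel of ∂_k) / (image of ∂_{k+1}):

  H_0: rank C_0 − rank ∂_1 = 10 − 9 = 1, and the invariant factors of ∂_1 are all 1, so H_0 ≅ Z.
  H_1: rank ker ∂_1 − rank ∂_2 = (22 − 9) − 11 = 2, and the invariant factors of ∂_2 are all 1, so H_1 ≅ Z^2.
  H_2: rank ker ∂_2 − rank ∂_3 = (11 − 11) − 0 = 0, and there is no ∂_3, so H_2 ≅ 0.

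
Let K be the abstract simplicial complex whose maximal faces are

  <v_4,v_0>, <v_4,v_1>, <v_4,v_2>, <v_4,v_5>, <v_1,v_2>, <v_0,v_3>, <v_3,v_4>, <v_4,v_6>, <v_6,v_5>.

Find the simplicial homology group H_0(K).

H_0 = Z.

K has 7 vertices, 9 edges.
rank ∂_0 = 0, rank ∂_1 = 6 ⇒ b_0 = 7 − 0 − 6 = 1; all invariant factors of ∂_1 are 1 so no torsion. So H_0 ≅ Z.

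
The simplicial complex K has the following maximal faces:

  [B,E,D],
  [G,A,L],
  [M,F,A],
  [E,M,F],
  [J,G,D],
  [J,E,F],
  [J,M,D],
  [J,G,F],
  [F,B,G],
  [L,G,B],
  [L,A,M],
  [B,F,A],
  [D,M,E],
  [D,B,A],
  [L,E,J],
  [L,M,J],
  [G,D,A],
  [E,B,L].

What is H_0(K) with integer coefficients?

Order the vertices as A < B < D < E < F < G < J < L < M. Listing each simplex with vertices in this order, K has dimension 2 with simplices:

  0-simplices (9): A, B, D, E, F, G, J, L, M
  1-simplices (27): AB, AD, AF, AG, AL, AM, BD, BE, BF, BG, BL, DE, DG, DJ, DM, EF, EJ, EL, EM, FG, FJ, FM, GJ, GL, JL, JM, LM
  2-simplices (18): ABD, ABF, ADG, AFM, AGL, ALM, BDE, BEL, BFG, BGL, DEM, DGJ, DJM, EFJ, EFM, EJL, FGJ, JLM

giving chain groups C_0 ≅ Z^9, C_1 ≅ Z^27, C_2 ≅ Z^18.

∂_1: C_1 → C_0 maps an edge to its endpoints' difference, ∂[p,q] = q − p. For instance
  ∂EL = L − E.
As a 9×27 matrix over Z this has rank 8, with invariant factors (1,1,1,1,1,1,1,1).

∂_2: C_2 → C_1 sends each 2-simplex [p,q,r] to [q,r] − [p,r] + [p,q]. For instance
  ∂EJL = JL − EL + EJ,
  ∂BGL = GL − BL + BG.
The resulting 27×18 matrix has rank 18, and its Smith normal form has invariant factors (1,1,1,1,1,1,1,1,1,1,1,1,1,1,1,1,1,2).

Reading off H_k = ker ∂_k / im ∂_{k+1}:

  H_0: rank C_0 − rank ∂_1 = 9 − 8 = 1, and the invariant factors of ∂_1 are all 1, so H_0 = Z.

(K is a triangulation of the Klein bottle.)

H_0 = Z.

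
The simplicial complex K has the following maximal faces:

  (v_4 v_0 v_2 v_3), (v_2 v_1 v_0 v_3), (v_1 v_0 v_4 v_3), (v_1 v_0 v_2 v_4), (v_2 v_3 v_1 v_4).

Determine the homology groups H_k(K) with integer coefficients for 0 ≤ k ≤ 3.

Fix the vertex order v_0 < v_1 < v_2 < v_3 < v_4 and write every simplex with vertices in increasing order. Then dim K = 3 and the simplices of K are:

  0-simplices (5): [v_0], [v_1], [v_2], [v_3], [v_4]
  1-simplices (10): [v_0,v_1], [v_0,v_2], [v_0,v_3], [v_0,v_4], [v_1,v_2], [v_1,v_3], [v_1,v_4], [v_2,v_3], [v_2,v_4], [v_3,v_4]
  2-simplices (10): [v_0,v_1,v_2], [v_0,v_1,v_3], [v_0,v_1,v_4], [v_0,v_2,v_3], [v_0,v_2,v_4], [v_0,v_3,v_4], [v_1,v_2,v_3], [v_1,v_2,v_4], [v_1,v_3,v_4], [v_2,v_3,v_4]
  3-simplices (5): [v_0,v_1,v_2,v_3], [v_0,v_1,v_2,v_4], [v_0,v_1,v_3,v_4], [v_0,v_2,v_3,v_4], [v_1,v_2,v_3,v_4]

Hence C_0 ≅ Z^5, C_1 ≅ Z^10, C_2 ≅ Z^10, C_3 ≅ Z^5.

The boundary map ∂_1: C_1 → C_0 sends each edge [p,q] (with p < q) to q − p. For instance
  ∂[v_3,v_4] = [v_4] − [v_3].
This gives a 5×10 integer matrix of rank 4; reducing to Smith normal form yields diagonal entries (1,1,1,1).

Boundary ∂_2: C_2 → C_1 sends each 2-simplex [p,q,r] to [q,r] − [p,r] + [p,q]. For instance
  ∂[v_0,v_1,v_2] = [v_1,v_2] − [v_0,v_2] + [v_0,v_1],
  ∂[v_0,v_1,v_4] = [v_1,v_4] − [v_0,v_4] + [v_0,v_1].
As a 10×10 matrix over Z this has rank 6, with invariant factors (1,1,1,1,1,1).

Boundary ∂_3: C_3 → C_2 sends each 3-simplex σ to the alternating sum Σ_i (−1)^i (σ with its i-th vertex removed). For instance
  ∂[v_1,v_2,v_3,v_4] = [v_2,v_3,v_4] − [v_1,v_3,v_4] + [v_1,v_2,v_4] − [v_1,v_2,v_3],
  ∂[v_0,v_2,v_3,v_4] = [v_2,v_3,v_4] − [v_0,v_3,v_4] + [v_0,v_2,v_4] − [v_0,v_2,v_3].
The 10×5 boundary matrix has rank 4 and Smith normal form diag(1,1,1,1).

Reading off H_k = ker ∂_k / im ∂_{k+1}:

  H_0: rank C_0 − rank ∂_1 = 5 − 4 = 1, and the invariant factors of ∂_1 are all 1, so H_0 ≅ Z.
  H_1: rank ker ∂_1 − rank ∂_2 = (10 − 4) − 6 = 0, and the invariant factors of ∂_2 are all 1, so H_1 ≅ 0.
  H_2: rank ker ∂_2 − rank ∂_3 = (10 − 6) − 4 = 0, and the invariant factors of ∂_3 are all 1, so H_2 ≅ 0.
  H_3: rank ker ∂_3 − rank ∂_4 = (5 − 4) − 0 = 1, and there is no ∂_4, so H_3 ≅ Z.

As a check, the Euler characteristic is 5 − 10 + 10 − 5 = 0, which agrees with 1 − 0 + 0 − 1 = 0.

H_0 = Z,  H_1 = 0,  H_2 = 0,  H_3 = Z.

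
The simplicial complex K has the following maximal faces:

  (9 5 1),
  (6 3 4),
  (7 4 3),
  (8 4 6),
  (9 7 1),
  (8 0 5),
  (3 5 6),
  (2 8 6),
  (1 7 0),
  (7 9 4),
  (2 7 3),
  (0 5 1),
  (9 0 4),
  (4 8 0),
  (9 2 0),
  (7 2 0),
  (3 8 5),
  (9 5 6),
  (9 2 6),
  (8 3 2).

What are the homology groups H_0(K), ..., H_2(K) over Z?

Take the total order 0 < 1 < 2 < 3 < 4 < 5 < 6 < 7 < 8 < 9 on the vertex set. Then K (dimension 2) consists of the simplices:

  0-simplices (10): [0], [1], [2], [3], [4], [5], [6], [7], [8], [9]
  1-simplices (30): (30 of them)
  2-simplices (20): (20 of them)

giving chain groups C_0 ≅ Z^10, C_1 ≅ Z^30, C_2 ≅ Z^20.

Boundary ∂_1: C_1 → C_0 is given by ∂[p,q] = [q] − [p]. For instance
  ∂[4,8] = [8] − [4].
The resulting 10×30 matrix has rank 9, and its Smith normal form has invariant factors (1,1,1,1,1,1,1,1,1).

∂_2: C_2 → C_1 acts by ∂[p,q,r] = [q,r] − [p,r] + [p,q]. For instance
  ∂[4,7,9] = [7,9] − [4,9] + [4,7],
  ∂[3,4,6] = [4,6] − [3,6] + [3,4].
The resulting 30×20 matrix has rank 20, and its Smith normal form has invariant factors (1,1,1,1,1,1,1,1,1,1,1,1,1,1,1,1,1,1,1,2).

From H_k ≅ ker(∂_k) / im(∂_{k+1}) we obtain:

  H_0: rank C_0 − rank ∂_1 = 10 − 9 = 1, and the invariant factors of ∂_1 are all 1, so H_0 ≅ Z.
  H_1: rank ker ∂_1 − rank ∂_2 = (30 − 9) − 20 = 1, and ∂_2 has invariant factor 2 > 1, so H_1 ≅ Z ⊕ Z/2.
  H_2: rank ker ∂_2 − rank ∂_3 = (20 − 20) − 0 = 0, and there is no ∂_3, so H_2 ≅ 0.

H_0 ≅ Z,  H_1 ≅ Z ⊕ Z/2,  H_2 = 0.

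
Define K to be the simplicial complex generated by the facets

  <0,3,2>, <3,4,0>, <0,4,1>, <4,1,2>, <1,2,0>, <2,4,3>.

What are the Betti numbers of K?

K has 5 vertices, 9 edges, 6 triangles.
rank ∂_0 = 0, rank ∂_1 = 4 ⇒ b_0 = 5 − 0 − 4 = 1; all invariant factors of ∂_1 are 1 so no torsion. So H_0 ≅ Z.
rank ∂_1 = 4, rank ∂_2 = 5 ⇒ b_1 = 9 − 4 − 5 = 0; all invariant factors of ∂_2 are 1 so no torsion. So H_1 ≅ 0.
rank ∂_2 = 5, rank ∂_3 = 0 ⇒ b_2 = 6 − 5 − 0 = 1. So H_2 ≅ Z.

b_0 = 1, b_1 = 0, b_2 = 1.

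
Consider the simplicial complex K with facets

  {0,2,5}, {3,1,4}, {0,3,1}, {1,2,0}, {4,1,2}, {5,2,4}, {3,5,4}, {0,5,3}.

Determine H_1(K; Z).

Fix the vertex order 0 < 1 < 2 < 3 < 4 < 5 and write every simplex with vertices in increasing order. Then dim K = 2 and the simplices of K are:

  0-simplices (6): [0], [1], [2], [3], [4], [5]
  1-simplices (12): [0,1], [0,2], [0,3], [0,5], [1,2], [1,3], [1,4], [2,4], [2,5], [3,4], [3,5], [4,5]
  2-simplices (8): [0,1,2], [0,1,3], [0,2,5], [0,3,5], [1,2,4], [1,3,4], [2,4,5], [3,4,5]

Hence C_0 ≅ Z^6, C_1 ≅ Z^12, C_2 ≅ Z^8.

Boundary ∂_1: C_1 → C_0 maps an edge to its endpoints' difference, ∂[p,q] = q − p.
The resulting 6×12 matrix has rank 5, and its Smith normal form has invariant factors (1,1,1,1,1).

Boundary ∂_2: C_2 → C_1 acts by ∂[p,q,r] = [q,r] − [p,r] + [p,q]. For instance
  ∂[2,4,5] = [4,5] − [2,5] + [2,4],
  ∂[0,1,3] = [1,3] − [0,3] + [0,1].
As a 12×8 matrix over Z this has rank 7, with invariant factors (1,1,1,1,1,1,1).

Computing H_k = (kernel of ∂_k) / (image of ∂_{k+1}):

  H_1: rank ker ∂_1 − rank ∂_2 = (12 − 5) − 7 = 0, and the invariant factors of ∂_2 are all 1, so H_1 ≅ 0.

H_1 = 0.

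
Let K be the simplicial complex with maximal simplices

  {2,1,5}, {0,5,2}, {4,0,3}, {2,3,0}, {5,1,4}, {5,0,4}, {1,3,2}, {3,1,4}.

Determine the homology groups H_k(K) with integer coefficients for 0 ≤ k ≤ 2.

H_0 = Z,  H_1 = 0,  H_2 = Z.

Take the total order 0 < 1 < 2 < 3 < 4 < 5 on the vertex set. Then K (dimension 2) consists of the simplices:

  0-simplices (6): [0], [1], [2], [3], [4], [5]
  1-simplices (12): [0,2], [0,3], [0,4], [0,5], [1,2], [1,3], [1,4], [1,5], [2,3], [2,5], [3,4], [4,5]
  2-simplices (8): [0,2,3], [0,2,5], [0,3,4], [0,4,5], [1,2,3], [1,2,5], [1,3,4], [1,4,5]

so the chain groups are C_0 ≅ Z^6, C_1 ≅ Z^12, C_2 ≅ Z^8.

∂_1: C_1 → C_0 maps an edge to its endpoints' difference, ∂[p,q] = q − p.
The 6×12 boundary matrix has rank 5 and Smith normal form diag(1,1,1,1,1).

The boundary map ∂_2: C_2 → C_1 sends each 2-simplex [p,q,r] to [q,r] − [p,r] + [p,q]. For instance
  ∂[1,4,5] = [4,5] − [1,5] + [1,4],
  ∂[0,2,3] = [2,3] − [0,3] + [0,2].
The 12×8 boundary matrix has rank 7 and Smith normal form diag(1,1,1,1,1,1,1).

Now H_k = ker ∂_k / im ∂_{k+1}, so:

  H_0: rank C_0 − rank ∂_1 = 6 − 5 = 1, and the invariant factors of ∂_1 are all 1, so H_0 = Z.
  H_1: rank ker ∂_1 − rank ∂_2 = (12 − 5) − 7 = 0, and the invariant factors of ∂_2 are all 1, so H_1 = 0.
  H_2: rank ker ∂_2 − rank ∂_3 = (8 − 7) − 0 = 1, and there is no ∂_3, so H_2 = Z.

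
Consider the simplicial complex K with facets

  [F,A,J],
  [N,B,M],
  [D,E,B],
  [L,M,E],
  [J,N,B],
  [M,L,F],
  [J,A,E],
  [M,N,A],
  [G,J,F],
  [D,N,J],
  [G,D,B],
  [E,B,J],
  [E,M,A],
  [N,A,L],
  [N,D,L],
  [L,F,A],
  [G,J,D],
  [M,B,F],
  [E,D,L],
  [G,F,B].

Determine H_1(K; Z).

H_1 ≅ Z ⊕ Z/2Z.

We work with the vertex ordering A < B < D < E < F < G < J < L < M < N. The simplices of K, each written with vertices in increasing order, are:

  0-simplices (10): A, B, D, E, F, G, J, L, M, N
  1-simplices (30): AE, AF, AJ, AL, AM, AN, BD, BE, BF, BG, BJ, BM, BN, DE, DG, DJ, DL, DN, EJ, EL, EM, FG, FJ, FL, FM, GJ, JN, LM, LN, MN
  2-simplices (20): AEJ, AEM, AFJ, AFL, ALN, AMN, BDE, BDG, BEJ, BFG, BFM, BJN, BMN, DEL, DGJ, DJN, DLN, ELM, FGJ, FLM

Hence C_0 ≅ Z^10, C_1 ≅ Z^30, C_2 ≅ Z^20.

The boundary map ∂_1: C_1 → C_0 is given by ∂[p,q] = [q] − [p]. For instance
  ∂FG = G − F.
This gives a 10×30 integer matrix of rank 9; reducing to Smith normal form yields diagonal entries (1,1,1,1,1,1,1,1,1).

Boundary ∂_2: C_2 → C_1 sends each 2-simplex [p,q,r] to [q,r] − [p,r] + [p,q]. For instance
  ∂BFM = FM − BM + BF,
  ∂DLN = LN − DN + DL.
As a 30×20 matrix over Z this has rank 20, with invariant factors (1,1,1,1,1,1,1,1,1,1,1,1,1,1,1,1,1,1,1,2).

From H_k ≅ ker(∂_k) / im(∂_{k+1}) we obtain:

  H_1: rank ker ∂_1 − rank ∂_2 = (30 − 9) − 20 = 1, and ∂_2 has invariant factor 2 > 1, so H_1 ≅ Z ⊕ Z/2Z.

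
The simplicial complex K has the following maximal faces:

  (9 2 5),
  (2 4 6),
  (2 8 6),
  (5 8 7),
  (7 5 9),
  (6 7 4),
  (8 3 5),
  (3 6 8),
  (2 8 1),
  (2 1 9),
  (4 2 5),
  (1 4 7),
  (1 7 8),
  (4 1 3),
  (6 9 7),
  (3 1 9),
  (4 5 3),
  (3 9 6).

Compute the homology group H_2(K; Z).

Fix the vertex order 1 < 2 < 3 < 4 < 5 < 6 < 7 < 8 < 9 and write every simplex with vertices in increasing order. Then dim K = 2 and the simplices of K are:

  0-simplices (9): [1], [2], [3], [4], [5], [6], [7], [8], [9]
  1-simplices (27): (27 of them)
  2-simplices (18): [1,2,8], [1,2,9], [1,3,4], [1,3,9], [1,4,7], [1,7,8], [2,4,5], [2,4,6], [2,5,9], [2,6,8], [3,4,5], [3,5,8], [3,6,8], [3,6,9], [4,6,7], [5,7,8], [5,7,9], [6,7,9]

Hence C_0 ≅ Z^9, C_1 ≅ Z^27, C_2 ≅ Z^18.

The boundary map ∂_1: C_1 → C_0 maps an edge to its endpoints' difference, ∂[p,q] = q − p.
As a 9×27 matrix over Z this has rank 8, with invariant factors (1,1,1,1,1,1,1,1).

Boundary ∂_2: C_2 → C_1 maps a triangle to the signed sum of its edges. For instance
  ∂[1,3,4] = [3,4] − [1,4] + [1,3],
  ∂[2,6,8] = [6,8] − [2,8] + [2,6].
The 27×18 boundary matrix has rank 17 and Smith normal form diag(1,1,1,1,1,1,1,1,1,1,1,1,1,1,1,1,1).

From H_k ≅ ker(∂_k) / im(∂_{k+1}) we obtain:

  H_2: rank ker ∂_2 − rank ∂_3 = (18 − 17) − 0 = 1, and there is no ∂_3, so H_2 = Z.

H_2 ≅ Z.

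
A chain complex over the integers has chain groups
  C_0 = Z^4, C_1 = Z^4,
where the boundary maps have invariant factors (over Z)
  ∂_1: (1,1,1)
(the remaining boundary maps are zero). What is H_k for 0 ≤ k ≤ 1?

H_0 ≅ Z,  H_1 ≅ Z.

H_0: b_0 = 4 − 0 − 3 = 1; torsion from ∂_1 factors > 1: none. So H_0 ≅ Z.
H_1: b_1 = 4 − 3 − 0 = 1; torsion from ∂_2 factors > 1: none. So H_1 ≅ Z.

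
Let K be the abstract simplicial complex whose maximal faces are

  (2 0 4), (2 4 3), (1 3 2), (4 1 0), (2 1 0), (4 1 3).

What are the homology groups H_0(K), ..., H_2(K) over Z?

We work with the vertex ordering 0 < 1 < 2 < 3 < 4. The simplices of K, each written with vertices in increasing order, are:

  0-simplices (5): [0], [1], [2], [3], [4]
  1-simplices (9): [0,1], [0,2], [0,4], [1,2], [1,3], [1,4], [2,3], [2,4], [3,4]
  2-simplices (6): [0,1,2], [0,1,4], [0,2,4], [1,2,3], [1,3,4], [2,3,4]

Hence C_0 ≅ Z^5, C_1 ≅ Z^9, C_2 ≅ Z^6.

Boundary ∂_1: C_1 → C_0 is given by ∂[p,q] = [q] − [p]. For instance
  ∂[0,2] = [2] − [0].
The 5×9 boundary matrix has rank 4 and Smith normal form diag(1,1,1,1).

The boundary map ∂_2: C_2 → C_1 maps a triangle to the signed sum of its edges. For instance
  ∂[0,1,4] = [1,4] − [0,4] + [0,1],
  ∂[2,3,4] = [3,4] − [2,4] + [2,3].
As a 9×6 matrix over Z this has rank 5, with invariant factors (1,1,1,1,1).

Now H_k = ker ∂_k / im ∂_{k+1}, so:

  H_0: rank C_0 − rank ∂_1 = 5 − 4 = 1, and the invariant factors of ∂_1 are all 1, so H_0 ≅ Z.
  H_1: rank ker ∂_1 − rank ∂_2 = (9 − 4) − 5 = 0, and the invariant factors of ∂_2 are all 1, so H_1 ≅ 0.
  H_2: rank ker ∂_2 − rank ∂_3 = (6 − 5) − 0 = 1, and there is no ∂_3, so H_2 ≅ Z.

H_0 = Z,  H_1 = 0,  H_2 = Z.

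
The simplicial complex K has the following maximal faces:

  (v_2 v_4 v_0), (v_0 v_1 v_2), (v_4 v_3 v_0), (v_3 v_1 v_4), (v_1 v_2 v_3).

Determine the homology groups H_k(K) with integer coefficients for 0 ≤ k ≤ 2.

H_0 = Z,  H_1 = Z,  H_2 = 0.

Order the vertices as v_0 < v_1 < v_2 < v_3 < v_4. Listing each simplex with vertices in this order, K has dimension 2 with simplices:

  0-simplices (5): [v_0], [v_1], [v_2], [v_3], [v_4]
  1-simplices (10): [v_0,v_1], [v_0,v_2], [v_0,v_3], [v_0,v_4], [v_1,v_2], [v_1,v_3], [v_1,v_4], [v_2,v_3], [v_2,v_4], [v_3,v_4]
  2-simplices (5): [v_0,v_1,v_2], [v_0,v_2,v_4], [v_0,v_3,v_4], [v_1,v_2,v_3], [v_1,v_3,v_4]

Hence C_0 ≅ Z^5, C_1 ≅ Z^10, C_2 ≅ Z^5.

Boundary ∂_1: C_1 → C_0 maps an edge to its endpoints' difference, ∂[p,q] = q − p. For instance
  ∂[v_1,v_4] = [v_4] − [v_1].
The 5×10 boundary matrix has rank 4 and Smith normal form diag(1,1,1,1).

∂_2: C_2 → C_1 maps a triangle to the signed sum of its edges. For instance
  ∂[v_1,v_2,v_3] = [v_2,v_3] − [v_1,v_3] + [v_1,v_2],
  ∂[v_0,v_1,v_2] = [v_1,v_2] − [v_0,v_2] + [v_0,v_1].
The resulting 10×5 matrix has rank 5, and its Smith normal form has invariant factors (1,1,1,1,1).

Reading off H_k = ker ∂_k / im ∂_{k+1}:

  H_0: rank C_0 − rank ∂_1 = 5 − 4 = 1, and the invariant factors of ∂_1 are all 1, so H_0 = Z.
  H_1: rank ker ∂_1 − rank ∂_2 = (10 − 4) − 5 = 1, and the invariant factors of ∂_2 are all 1, so H_1 = Z.
  H_2: rank ker ∂_2 − rank ∂_3 = (5 − 5) − 0 = 0, and there is no ∂_3, so H_2 = 0.

As a check, the Euler characteristic is 5 − 10 + 5 = 0, which agrees with 1 − 1 + 0 = 0.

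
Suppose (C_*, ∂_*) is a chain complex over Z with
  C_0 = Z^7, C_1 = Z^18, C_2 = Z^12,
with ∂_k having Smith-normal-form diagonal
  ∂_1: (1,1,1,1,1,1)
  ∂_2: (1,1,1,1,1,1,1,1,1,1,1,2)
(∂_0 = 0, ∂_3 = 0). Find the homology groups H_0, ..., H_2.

H_0: b_0 = 7 − 0 − 6 = 1; torsion from ∂_1 factors > 1: none. So H_0 ≅ Z.
H_1: b_1 = 18 − 6 − 12 = 0; torsion from ∂_2 factors > 1: [2]. So H_1 ≅ Z/2.
H_2: b_2 = 12 − 12 − 0 = 0; torsion from ∂_3 factors > 1: none. So H_2 ≅ 0.

H_0 ≅ Z,  H_1 ≅ Z/2,  H_2 = 0.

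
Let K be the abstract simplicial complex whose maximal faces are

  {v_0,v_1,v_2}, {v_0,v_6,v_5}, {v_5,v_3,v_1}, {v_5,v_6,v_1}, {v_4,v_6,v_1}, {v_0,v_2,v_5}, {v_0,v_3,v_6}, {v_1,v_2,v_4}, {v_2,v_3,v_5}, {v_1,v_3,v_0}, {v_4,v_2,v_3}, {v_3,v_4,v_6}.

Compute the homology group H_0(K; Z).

K has 7 vertices, 18 edges, 12 triangles.
rank ∂_0 = 0, rank ∂_1 = 6 ⇒ b_0 = 7 − 0 − 6 = 1; all invariant factors of ∂_1 are 1 so no torsion. So H_0 ≅ Z.

H_0 = Z.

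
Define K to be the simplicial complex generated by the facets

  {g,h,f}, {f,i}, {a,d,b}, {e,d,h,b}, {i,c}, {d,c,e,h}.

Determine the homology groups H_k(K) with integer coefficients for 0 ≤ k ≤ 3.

H_0 ≅ Z,  H_1 ≅ Z,  H_2 = 0,  H_3 = 0.

We work with the vertex ordering a < b < c < d < e < f < g < h < i. The simplices of K, each written with vertices in increasing order, are:

  0-simplices (9): a, b, c, d, e, f, g, h, i
  1-simplices (16): ab, ad, bd, be, bh, cd, ce, ch, ci, de, dh, eh, fg, fh, fi, gh
  2-simplices (9): abd, bde, bdh, beh, cde, cdh, ceh, deh, fgh
  3-simplices (2): bdeh, cdeh

giving chain groups C_0 ≅ Z^9, C_1 ≅ Z^16, C_2 ≅ Z^9, C_3 ≅ Z^2.

The boundary map ∂_1: C_1 → C_0 maps an edge to its endpoints' difference, ∂[p,q] = q − p. For instance
  ∂bd = d − b.
As a 9×16 matrix over Z this has rank 8, with invariant factors (1,1,1,1,1,1,1,1).

∂_2: C_2 → C_1 sends each 2-simplex [p,q,r] to [q,r] − [p,r] + [p,q]. For instance
  ∂cdh = dh − ch + cd,
  ∂abd = bd − ad + ab.
As a 16×9 matrix over Z this has rank 7, with invariant factors (1,1,1,1,1,1,1).

∂_3: C_3 → C_2 sends each 3-simplex σ to the alternating sum Σ_i (−1)^i (σ with its i-th vertex removed). For instance
  ∂bdeh = deh − beh + bdh − bde,
  ∂cdeh = deh − ceh + cdh − cde.
The 9×2 boundary matrix has rank 2 and Smith normal form diag(1,1).

Reading off H_k = ker ∂_k / im ∂_{k+1}:

  H_0: rank C_0 − rank ∂_1 = 9 − 8 = 1, and the invariant factors of ∂_1 are all 1, so H_0 = Z.
  H_1: rank ker ∂_1 − rank ∂_2 = (16 − 8) − 7 = 1, and the invariant factors of ∂_2 are all 1, so H_1 = Z.
  H_2: rank ker ∂_2 − rank ∂_3 = (9 − 7) − 2 = 0, and the invariant factors of ∂_3 are all 1, so H_2 = 0.
  H_3: rank ker ∂_3 − rank ∂_4 = (2 − 2) − 0 = 0, and there is no ∂_4, so H_3 = 0.

As a check, the Euler characteristic is 9 − 16 + 9 − 2 = 0, which agrees with 1 − 1 + 0 − 0 = 0.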